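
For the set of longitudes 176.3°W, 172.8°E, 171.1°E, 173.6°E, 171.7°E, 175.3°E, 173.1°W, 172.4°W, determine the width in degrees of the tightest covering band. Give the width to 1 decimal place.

16.5°

Sort the longitudes: -176.3°, -173.1°, -172.4°, +171.1°, +171.7°, +172.8°, +173.6°, +175.3°.
Eastward gaps between consecutive values (wrapping around): 3.2°, 0.7°, 343.5°, 0.6°, 1.1°, 0.8°, 1.7°, 8.4°.
Largest gap = 343.5° ⇒ minimal covering band is its complement: 360° − 343.5° = 16.5°.
Band runs from +171.1° eastward to -172.4°, crossing the antimeridian.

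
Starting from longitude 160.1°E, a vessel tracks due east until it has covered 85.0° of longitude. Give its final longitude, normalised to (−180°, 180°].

Start at +160.1°; shift +85.0° → +245.1°.
+245.1° lies outside (−180°, 180°]; subtract 360° → -114.9°.

114.9°W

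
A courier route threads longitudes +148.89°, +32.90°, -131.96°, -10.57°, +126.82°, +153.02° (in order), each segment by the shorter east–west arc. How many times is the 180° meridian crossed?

0

Leg 1: +148.89° → +32.90°, shortest Δλ = -115.99° (west) — does not cross 180°.
Leg 2: +32.90° → -131.96°, shortest Δλ = -164.86° (west) — does not cross 180°.
Leg 3: -131.96° → -10.57°, shortest Δλ = 121.39° (east) — does not cross 180°.
Leg 4: -10.57° → +126.82°, shortest Δλ = 137.39° (east) — does not cross 180°.
Leg 5: +126.82° → +153.02°, shortest Δλ = 26.2° (east) — does not cross 180°.
Total crossings: 0.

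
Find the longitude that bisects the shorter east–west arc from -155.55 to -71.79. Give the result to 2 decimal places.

-113.67°

Signed shortest Δλ from -155.55° to -71.79° is +83.76°.
Midpoint longitude = -155.55° + (+83.76°)/2 = -155.55° + 41.88° = -113.67°.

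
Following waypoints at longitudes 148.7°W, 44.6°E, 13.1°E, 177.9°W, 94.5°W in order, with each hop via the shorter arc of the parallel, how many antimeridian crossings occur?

Leg 1: -148.7° → +44.6°, shortest Δλ = -166.7° (west) — crosses 180°.
Leg 2: +44.6° → +13.1°, shortest Δλ = -31.5° (west) — does not cross 180°.
Leg 3: +13.1° → -177.9°, shortest Δλ = 169.0° (east) — crosses 180°.
Leg 4: -177.9° → -94.5°, shortest Δλ = 83.4° (east) — does not cross 180°.
Total crossings: 2.

2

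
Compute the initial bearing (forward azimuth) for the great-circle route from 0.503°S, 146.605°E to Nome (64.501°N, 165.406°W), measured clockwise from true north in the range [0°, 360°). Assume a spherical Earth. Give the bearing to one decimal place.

Δλ = -165.406 − 146.605 = -312.011°; wrapped into (−180°, 180°]: 47.989°.
θ = atan2( sin Δλ · cos φ₂ , cos φ₁ · sin φ₂ − sin φ₁ · cos φ₂ · cos Δλ )
  = atan2(0.31987, 0.90509) = 19.464° → normalised to [0°, 360°): 19.464°.

19.5°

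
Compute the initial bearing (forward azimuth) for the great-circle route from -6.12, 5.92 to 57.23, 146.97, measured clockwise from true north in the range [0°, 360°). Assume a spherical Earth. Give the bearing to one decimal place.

Δλ = 146.97 − 5.92 = 141.05°.
θ = atan2( sin Δλ · cos φ₂ , cos φ₁ · sin φ₂ − sin φ₁ · cos φ₂ · cos Δλ )
  = atan2(0.34026, 0.79118) = 23.271° → normalised to [0°, 360°): 23.271°.

23.3°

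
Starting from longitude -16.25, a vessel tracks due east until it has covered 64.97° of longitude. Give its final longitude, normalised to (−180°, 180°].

Start at -16.25°; shift +64.97° → +48.72°.
+48.72° already lies in (−180°, 180°].

+48.72°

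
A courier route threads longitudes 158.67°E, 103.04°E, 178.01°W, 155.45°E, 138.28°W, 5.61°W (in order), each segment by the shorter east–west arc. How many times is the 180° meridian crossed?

Leg 1: +158.67° → +103.04°, shortest Δλ = -55.63° (west) — does not cross 180°.
Leg 2: +103.04° → -178.01°, shortest Δλ = 78.95° (east) — crosses 180°.
Leg 3: -178.01° → +155.45°, shortest Δλ = -26.54° (west) — crosses 180°.
Leg 4: +155.45° → -138.28°, shortest Δλ = 66.27° (east) — crosses 180°.
Leg 5: -138.28° → -5.61°, shortest Δλ = 132.67° (east) — does not cross 180°.
Total crossings: 3.

3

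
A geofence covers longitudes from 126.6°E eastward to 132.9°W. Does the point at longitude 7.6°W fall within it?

No

Band width going east from +126.6° to -132.9°: ((-132.9 − 126.6) mod 360) = 100.5°.
Offset of -7.6° east of the west edge: ((-7.6 − 126.6) mod 360) = 225.8°.
225.8° > 100.5° ⇒ outside.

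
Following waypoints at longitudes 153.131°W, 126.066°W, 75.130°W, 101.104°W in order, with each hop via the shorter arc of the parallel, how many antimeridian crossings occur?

Leg 1: -153.131° → -126.066°, shortest Δλ = 27.065° (east) — does not cross 180°.
Leg 2: -126.066° → -75.130°, shortest Δλ = 50.936° (east) — does not cross 180°.
Leg 3: -75.130° → -101.104°, shortest Δλ = -25.974° (west) — does not cross 180°.
Total crossings: 0.

0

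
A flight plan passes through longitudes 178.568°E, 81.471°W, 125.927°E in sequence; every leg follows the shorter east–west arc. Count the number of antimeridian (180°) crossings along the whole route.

Leg 1: +178.568° → -81.471°, shortest Δλ = 99.961° (east) — crosses 180°.
Leg 2: -81.471° → +125.927°, shortest Δλ = -152.602° (west) — crosses 180°.
Total crossings: 2.

2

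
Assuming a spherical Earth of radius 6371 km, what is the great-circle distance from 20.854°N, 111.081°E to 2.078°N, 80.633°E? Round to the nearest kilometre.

Δλ = 80.633 − 111.081 = -30.448°.
Δφ = 2.078 − 20.854 = -18.776°.
a = sin²(Δφ/2) + cos φ₁ · cos φ₂ · sin²(Δλ/2) = 0.091004.
c = 2·atan2(√a, √(1−a)) = 0.61288 rad → d = 6371·c ≈ 3904.68 km.

3905 km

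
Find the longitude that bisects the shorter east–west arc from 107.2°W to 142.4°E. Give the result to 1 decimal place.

Signed shortest Δλ from -107.2° to +142.4° is -110.4°.
Midpoint longitude = -107.2° + (-110.4°)/2 = -107.2° − 55.2° = -162.4°.
(The naïve average (-107.2 + +142.4)/2 = 17.6° is on the wrong side of the globe.)

162.4°W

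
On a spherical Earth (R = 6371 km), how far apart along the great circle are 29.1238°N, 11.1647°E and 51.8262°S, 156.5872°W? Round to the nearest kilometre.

17295 km

Δλ = -156.5872 − 11.1647 = -167.7519°.
Δφ = -51.8262 − 29.1238 = -80.9500°.
a = sin²(Δφ/2) + cos φ₁ · cos φ₂ · sin²(Δλ/2) = 0.955116.
c = 2·atan2(√a, √(1−a)) = 2.71464 rad → d = 6371·c ≈ 17294.98 km.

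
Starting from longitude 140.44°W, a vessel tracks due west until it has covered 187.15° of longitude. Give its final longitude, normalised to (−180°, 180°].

Start at -140.44°; shift −187.15° → -327.59°.
-327.59° lies outside (−180°, 180°]; add 360° → +32.41°.

32.41°E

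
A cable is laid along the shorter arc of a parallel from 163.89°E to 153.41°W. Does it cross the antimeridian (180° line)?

Naïve |-153.41 − 163.89| = 317.3° > 180°, so the shorter arc goes the other way round — across 180°.
Signed shortest Δλ = ((-153.41 − 163.89 + 180) mod 360) − 180 = 42.7°.
Going east by 42.7° from +163.89° passes through 180° before reaching -153.41°.

Yes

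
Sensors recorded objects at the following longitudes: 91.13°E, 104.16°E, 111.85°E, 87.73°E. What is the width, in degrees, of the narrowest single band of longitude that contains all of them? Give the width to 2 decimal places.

24.12°

Sort the longitudes: +87.73°, +91.13°, +104.16°, +111.85°.
Eastward gaps between consecutive values (wrapping around): 3.40°, 13.03°, 7.69°, 335.88°.
Largest gap = 335.88° ⇒ minimal covering band is its complement: 360° − 335.88° = 24.12°.
Band runs from +87.73° eastward to +111.85°.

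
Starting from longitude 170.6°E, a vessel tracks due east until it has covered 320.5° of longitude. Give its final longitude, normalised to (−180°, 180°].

131.1°E

Start at +170.6°; shift +320.5° → +491.1°.
+491.1° lies outside (−180°, 180°]; subtract 360° → +131.1°.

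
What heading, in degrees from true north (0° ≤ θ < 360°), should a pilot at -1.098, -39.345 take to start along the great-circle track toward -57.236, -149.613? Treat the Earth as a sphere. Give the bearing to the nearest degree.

Δλ = -149.613 − -39.345 = -110.268°.
θ = atan2( sin Δλ · cos φ₂ , cos φ₁ · sin φ₂ − sin φ₁ · cos φ₂ · cos Δλ )
  = atan2(-0.50767, -0.84434) = -148.983° → normalised to [0°, 360°): 211.017°.

211°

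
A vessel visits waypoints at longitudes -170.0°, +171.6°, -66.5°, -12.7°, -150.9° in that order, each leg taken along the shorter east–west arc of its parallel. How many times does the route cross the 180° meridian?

2

Leg 1: -170.0° → +171.6°, shortest Δλ = -18.4° (west) — crosses 180°.
Leg 2: +171.6° → -66.5°, shortest Δλ = 121.9° (east) — crosses 180°.
Leg 3: -66.5° → -12.7°, shortest Δλ = 53.8° (east) — does not cross 180°.
Leg 4: -12.7° → -150.9°, shortest Δλ = -138.2° (west) — does not cross 180°.
Total crossings: 2.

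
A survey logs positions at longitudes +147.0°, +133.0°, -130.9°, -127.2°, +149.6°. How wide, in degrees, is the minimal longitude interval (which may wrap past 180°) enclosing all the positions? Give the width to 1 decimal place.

99.8°

Sort the longitudes: -130.9°, -127.2°, +133.0°, +147.0°, +149.6°.
Eastward gaps between consecutive values (wrapping around): 3.7°, 260.2°, 14.0°, 2.6°, 79.5°.
Largest gap = 260.2° ⇒ minimal covering band is its complement: 360° − 260.2° = 99.8°.
Band runs from +133.0° eastward to -127.2°, crossing the antimeridian.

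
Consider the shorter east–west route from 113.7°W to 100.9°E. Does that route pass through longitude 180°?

Naïve |100.9 − -113.7| = 214.6° > 180°, so the shorter arc goes the other way round — across 180°.
Signed shortest Δλ = ((100.9 − -113.7 + 180) mod 360) − 180 = -145.4°.
Going west by 145.4° from -113.7° passes through 180° before reaching +100.9°.

Yes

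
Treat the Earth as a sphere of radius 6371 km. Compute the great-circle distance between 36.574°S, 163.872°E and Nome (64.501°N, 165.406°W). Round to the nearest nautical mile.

6240 nmi

Δλ = -165.406 − 163.872 = -329.278°; wrapped into (−180°, 180°]: 30.722°.
Δφ = 64.501 − -36.574 = 101.075°.
a = sin²(Δφ/2) + cos φ₁ · cos φ₂ · sin²(Δλ/2) = 0.620307.
c = 2·atan2(√a, √(1−a)) = 1.81379 rad → d = 6371·c ≈ 11555.69 km ≈ 6239.57 nmi.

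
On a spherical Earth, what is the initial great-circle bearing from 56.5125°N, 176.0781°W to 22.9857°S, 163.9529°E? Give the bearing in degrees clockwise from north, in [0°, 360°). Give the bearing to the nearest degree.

Δλ = 163.9529 − -176.0781 = 340.0310°; wrapped into (−180°, 180°]: -19.9690°.
θ = atan2( sin Δλ · cos φ₂ , cos φ₁ · sin φ₂ − sin φ₁ · cos φ₂ · cos Δλ )
  = atan2(-0.31440, -0.93709) = -161.453° → normalised to [0°, 360°): 198.547°.

199°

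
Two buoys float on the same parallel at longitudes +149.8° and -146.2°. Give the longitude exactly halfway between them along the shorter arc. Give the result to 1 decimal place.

Signed shortest Δλ from +149.8° to -146.2° is +64.0°.
Midpoint longitude = +149.8° + (+64.0°)/2 = +149.8° + 32.0° = +181.8°.
Normalise into (−180°, 180°]: -178.2°.
(The naïve average (+149.8 + -146.2)/2 = 1.8° is on the wrong side of the globe.)

-178.2°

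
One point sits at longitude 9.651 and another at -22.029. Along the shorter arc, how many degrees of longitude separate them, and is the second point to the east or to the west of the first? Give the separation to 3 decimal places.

Raw difference: -22.029 − 9.651 = -31.68°.
Normalise into (−180°, 180°]: -31.68° stays -31.68°.
Negative ⇒ the second point lies to the west; separation 31.680°.

31.680° west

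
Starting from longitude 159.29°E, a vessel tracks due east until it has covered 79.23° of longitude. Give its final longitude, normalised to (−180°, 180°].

Start at +159.29°; shift +79.23° → +238.52°.
+238.52° lies outside (−180°, 180°]; subtract 360° → -121.48°.

121.48°W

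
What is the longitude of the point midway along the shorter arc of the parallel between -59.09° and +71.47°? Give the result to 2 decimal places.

Signed shortest Δλ from -59.09° to +71.47° is +130.56°.
Midpoint longitude = -59.09° + (+130.56°)/2 = -59.09° + 65.28° = +6.19°.

+6.19°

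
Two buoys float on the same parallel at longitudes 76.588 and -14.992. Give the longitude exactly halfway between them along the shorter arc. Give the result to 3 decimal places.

+30.798°

Signed shortest Δλ from +76.588° to -14.992° is -91.580°.
Midpoint longitude = +76.588° + (-91.580°)/2 = +76.588° − 45.790° = +30.798°.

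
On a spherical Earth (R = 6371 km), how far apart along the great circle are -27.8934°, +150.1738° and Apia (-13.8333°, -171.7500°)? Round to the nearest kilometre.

Δλ = -171.7500 − 150.1738 = -321.9238°; wrapped into (−180°, 180°]: 38.0762°.
Δφ = -13.8333 − -27.8934 = 14.0601°.
a = sin²(Δφ/2) + cos φ₁ · cos φ₂ · sin²(Δλ/2) = 0.106294.
c = 2·atan2(√a, √(1−a)) = 0.66420 rad → d = 6371·c ≈ 4231.60 km.

4232 km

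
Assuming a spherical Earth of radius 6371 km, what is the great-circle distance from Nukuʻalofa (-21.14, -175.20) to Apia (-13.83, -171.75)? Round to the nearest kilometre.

Δλ = -171.75 − -175.20 = 3.45°.
Δφ = -13.83 − -21.14 = 7.31°.
a = sin²(Δφ/2) + cos φ₁ · cos φ₂ · sin²(Δλ/2) = 0.004885.
c = 2·atan2(√a, √(1−a)) = 0.13989 rad → d = 6371·c ≈ 891.26 km.

891 km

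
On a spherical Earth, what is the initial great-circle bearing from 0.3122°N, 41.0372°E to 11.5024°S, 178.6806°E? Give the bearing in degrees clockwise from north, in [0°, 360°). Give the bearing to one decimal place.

Δλ = 178.6806 − 41.0372 = 137.6434°.
θ = atan2( sin Δλ · cos φ₂ , cos φ₁ · sin φ₂ − sin φ₁ · cos φ₂ · cos Δλ )
  = atan2(0.66021, -0.19546) = 106.492° → normalised to [0°, 360°): 106.492°.

106.5°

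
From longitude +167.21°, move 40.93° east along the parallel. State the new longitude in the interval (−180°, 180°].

Start at +167.21°; shift +40.93° → +208.14°.
+208.14° lies outside (−180°, 180°]; subtract 360° → -151.86°.

-151.86°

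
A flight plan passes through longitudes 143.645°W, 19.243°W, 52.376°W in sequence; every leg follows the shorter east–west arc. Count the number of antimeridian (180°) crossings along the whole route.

0

Leg 1: -143.645° → -19.243°, shortest Δλ = 124.402° (east) — does not cross 180°.
Leg 2: -19.243° → -52.376°, shortest Δλ = -33.133° (west) — does not cross 180°.
Total crossings: 0.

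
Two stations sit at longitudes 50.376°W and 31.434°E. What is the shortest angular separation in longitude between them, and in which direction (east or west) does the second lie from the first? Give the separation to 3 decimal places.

81.810° east

Raw difference: 31.434 − -50.376 = 81.81°.
Normalise into (−180°, 180°]: 81.81° stays 81.81°.
Positive ⇒ the second point lies to the east; separation 81.810°.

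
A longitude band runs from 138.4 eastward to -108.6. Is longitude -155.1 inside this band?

Yes

Band width going east from +138.4° to -108.6°: ((-108.6 − 138.4) mod 360) = 113.0°.
Offset of -155.1° east of the west edge: ((-155.1 − 138.4) mod 360) = 66.5°.
66.5° ≤ 113.0° ⇒ inside.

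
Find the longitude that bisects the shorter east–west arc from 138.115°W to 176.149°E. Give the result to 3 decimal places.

160.983°W

Signed shortest Δλ from -138.115° to +176.149° is -45.736°.
Midpoint longitude = -138.115° + (-45.736°)/2 = -138.115° − 22.868° = -160.983°.
(The naïve average (-138.115 + +176.149)/2 = 19.017° is on the wrong side of the globe.)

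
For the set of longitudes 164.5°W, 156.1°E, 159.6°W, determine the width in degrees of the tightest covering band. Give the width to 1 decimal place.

Sort the longitudes: -164.5°, -159.6°, +156.1°.
Eastward gaps between consecutive values (wrapping around): 4.9°, 315.7°, 39.4°.
Largest gap = 315.7° ⇒ minimal covering band is its complement: 360° − 315.7° = 44.3°.
Band runs from +156.1° eastward to -159.6°, crossing the antimeridian.

44.3°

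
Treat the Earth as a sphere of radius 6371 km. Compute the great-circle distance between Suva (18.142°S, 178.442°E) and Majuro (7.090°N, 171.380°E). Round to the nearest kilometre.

2911 km

Δλ = 171.380 − 178.442 = -7.062°.
Δφ = 7.090 − -18.142 = 25.232°.
a = sin²(Δφ/2) + cos φ₁ · cos φ₂ · sin²(Δλ/2) = 0.051282.
c = 2·atan2(√a, √(1−a)) = 0.45688 rad → d = 6371·c ≈ 2910.76 km.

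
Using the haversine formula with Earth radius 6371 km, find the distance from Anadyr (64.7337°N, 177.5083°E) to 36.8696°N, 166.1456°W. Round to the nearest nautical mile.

Δλ = -166.1456 − 177.5083 = -343.6539°; wrapped into (−180°, 180°]: 16.3461°.
Δφ = 36.8696 − 64.7337 = -27.8641°.
a = sin²(Δφ/2) + cos φ₁ · cos φ₂ · sin²(Δλ/2) = 0.064872.
c = 2·atan2(√a, √(1−a)) = 0.51507 rad → d = 6371·c ≈ 3281.53 km ≈ 1771.89 nmi.

1772 nmi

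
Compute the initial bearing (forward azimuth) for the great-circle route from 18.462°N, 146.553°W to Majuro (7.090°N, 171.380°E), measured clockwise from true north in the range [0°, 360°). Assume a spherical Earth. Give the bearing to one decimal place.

260.1°

Δλ = 171.380 − -146.553 = 317.933°; wrapped into (−180°, 180°]: -42.067°.
θ = atan2( sin Δλ · cos φ₂ , cos φ₁ · sin φ₂ − sin φ₁ · cos φ₂ · cos Δλ )
  = atan2(-0.66488, -0.11621) = -99.915° → normalised to [0°, 360°): 260.085°.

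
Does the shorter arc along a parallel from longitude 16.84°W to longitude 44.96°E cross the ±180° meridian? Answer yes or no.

Signed shortest Δλ = ((44.96 − -16.84 + 180) mod 360) − 180 = 61.8°.
Going east by 61.8° from -16.84° reaches +44.96° without touching 180°.

No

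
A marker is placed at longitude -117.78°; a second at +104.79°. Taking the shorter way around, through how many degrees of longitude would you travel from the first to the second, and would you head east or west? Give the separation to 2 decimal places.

Raw difference: 104.79 − -117.78 = 222.57°.
Normalise into (−180°, 180°]: 222.57° − 360° = -137.43°.
Negative ⇒ the second point lies to the west; separation 137.43°.

137.43° west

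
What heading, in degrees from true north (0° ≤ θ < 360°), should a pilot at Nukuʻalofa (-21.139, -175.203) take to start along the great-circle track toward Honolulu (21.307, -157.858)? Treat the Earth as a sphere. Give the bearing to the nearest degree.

Δλ = -157.858 − -175.203 = 17.345°.
θ = atan2( sin Δλ · cos φ₂ , cos φ₁ · sin φ₂ − sin φ₁ · cos φ₂ · cos Δλ )
  = atan2(0.27775, 0.65962) = 22.835° → normalised to [0°, 360°): 22.835°.

23°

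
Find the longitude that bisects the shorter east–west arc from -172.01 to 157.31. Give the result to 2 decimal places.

+172.65°

Signed shortest Δλ from -172.01° to +157.31° is -30.68°.
Midpoint longitude = -172.01° + (-30.68°)/2 = -172.01° − 15.34° = -187.35°.
Normalise into (−180°, 180°]: +172.65°.
(The naïve average (-172.01 + +157.31)/2 = -7.35° is on the wrong side of the globe.)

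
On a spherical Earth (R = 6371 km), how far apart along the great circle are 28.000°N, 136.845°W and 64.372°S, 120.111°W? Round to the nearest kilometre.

Δλ = -120.111 − -136.845 = 16.734°.
Δφ = -64.372 − 28.000 = -92.372°.
a = sin²(Δφ/2) + cos φ₁ · cos φ₂ · sin²(Δλ/2) = 0.528780.
c = 2·atan2(√a, √(1−a)) = 1.62839 rad → d = 6371·c ≈ 10374.46 km.

10374 km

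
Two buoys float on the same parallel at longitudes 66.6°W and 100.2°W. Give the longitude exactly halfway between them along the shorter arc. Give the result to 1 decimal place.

Signed shortest Δλ from -66.6° to -100.2° is -33.6°.
Midpoint longitude = -66.6° + (-33.6°)/2 = -66.6° − 16.8° = -83.4°.

83.4°W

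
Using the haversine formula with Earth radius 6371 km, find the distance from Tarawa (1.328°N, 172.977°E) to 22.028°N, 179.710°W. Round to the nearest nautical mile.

1314 nmi

Δλ = -179.710 − 172.977 = -352.687°; wrapped into (−180°, 180°]: 7.313°.
Δφ = 22.028 − 1.328 = 20.700°.
a = sin²(Δφ/2) + cos φ₁ · cos φ₂ · sin²(Δλ/2) = 0.036047.
c = 2·atan2(√a, √(1−a)) = 0.38204 rad → d = 6371·c ≈ 2433.99 km ≈ 1314.25 nmi.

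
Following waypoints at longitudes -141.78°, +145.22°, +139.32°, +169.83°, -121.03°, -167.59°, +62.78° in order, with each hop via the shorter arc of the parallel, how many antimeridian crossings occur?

3

Leg 1: -141.78° → +145.22°, shortest Δλ = -73.0° (west) — crosses 180°.
Leg 2: +145.22° → +139.32°, shortest Δλ = -5.9° (west) — does not cross 180°.
Leg 3: +139.32° → +169.83°, shortest Δλ = 30.51° (east) — does not cross 180°.
Leg 4: +169.83° → -121.03°, shortest Δλ = 69.14° (east) — crosses 180°.
Leg 5: -121.03° → -167.59°, shortest Δλ = -46.56° (west) — does not cross 180°.
Leg 6: -167.59° → +62.78°, shortest Δλ = -129.63° (west) — crosses 180°.
Total crossings: 3.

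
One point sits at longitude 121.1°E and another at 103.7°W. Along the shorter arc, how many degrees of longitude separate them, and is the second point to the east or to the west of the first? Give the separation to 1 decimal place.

Raw difference: -103.7 − 121.1 = -224.8°.
Normalise into (−180°, 180°]: -224.8° + 360° = 135.2°.
Positive ⇒ the second point lies to the east; separation 135.2°.

135.2° east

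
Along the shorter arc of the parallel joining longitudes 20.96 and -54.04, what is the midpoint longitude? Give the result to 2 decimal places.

-16.54°

Signed shortest Δλ from +20.96° to -54.04° is -75.00°.
Midpoint longitude = +20.96° + (-75.00°)/2 = +20.96° − 37.50° = -16.54°.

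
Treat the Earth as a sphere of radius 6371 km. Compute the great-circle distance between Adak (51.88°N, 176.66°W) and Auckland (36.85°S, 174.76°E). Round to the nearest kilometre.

9902 km

Δλ = 174.76 − -176.66 = 351.42°; wrapped into (−180°, 180°]: -8.58°.
Δφ = -36.85 − 51.88 = -88.73°.
a = sin²(Δφ/2) + cos φ₁ · cos φ₂ · sin²(Δλ/2) = 0.491682.
c = 2·atan2(√a, √(1−a)) = 1.55416 rad → d = 6371·c ≈ 9901.55 km.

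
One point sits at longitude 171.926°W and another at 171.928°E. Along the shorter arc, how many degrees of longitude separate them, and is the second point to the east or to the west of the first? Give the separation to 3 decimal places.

16.146° west

Raw difference: 171.928 − -171.926 = 343.854°.
Normalise into (−180°, 180°]: 343.854° − 360° = -16.146°.
Negative ⇒ the second point lies to the west; separation 16.146°.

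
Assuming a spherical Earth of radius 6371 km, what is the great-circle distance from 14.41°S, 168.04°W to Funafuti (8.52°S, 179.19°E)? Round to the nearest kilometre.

Δλ = 179.19 − -168.04 = 347.23°; wrapped into (−180°, 180°]: -12.77°.
Δφ = -8.52 − -14.41 = 5.89°.
a = sin²(Δφ/2) + cos φ₁ · cos φ₂ · sin²(Δλ/2) = 0.014486.
c = 2·atan2(√a, √(1−a)) = 0.24130 rad → d = 6371·c ≈ 1537.31 km.

1537 km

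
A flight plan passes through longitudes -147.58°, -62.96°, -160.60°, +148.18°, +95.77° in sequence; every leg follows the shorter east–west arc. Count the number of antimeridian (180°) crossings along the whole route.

Leg 1: -147.58° → -62.96°, shortest Δλ = 84.62° (east) — does not cross 180°.
Leg 2: -62.96° → -160.60°, shortest Δλ = -97.64° (west) — does not cross 180°.
Leg 3: -160.60° → +148.18°, shortest Δλ = -51.22° (west) — crosses 180°.
Leg 4: +148.18° → +95.77°, shortest Δλ = -52.41° (west) — does not cross 180°.
Total crossings: 1.

1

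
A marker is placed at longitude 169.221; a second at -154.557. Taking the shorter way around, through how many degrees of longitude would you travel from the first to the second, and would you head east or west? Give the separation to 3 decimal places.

Raw difference: -154.557 − 169.221 = -323.778°.
Normalise into (−180°, 180°]: -323.778° + 360° = 36.222°.
Positive ⇒ the second point lies to the east; separation 36.222°.

36.222° east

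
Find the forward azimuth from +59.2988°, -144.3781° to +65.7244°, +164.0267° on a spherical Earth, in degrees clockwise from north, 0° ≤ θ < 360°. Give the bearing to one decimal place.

307.3°

Δλ = 164.0267 − -144.3781 = 308.4048°; wrapped into (−180°, 180°]: -51.5952°.
θ = atan2( sin Δλ · cos φ₂ , cos φ₁ · sin φ₂ − sin φ₁ · cos φ₂ · cos Δλ )
  = atan2(-0.32218, 0.24582) = -52.657° → normalised to [0°, 360°): 307.343°.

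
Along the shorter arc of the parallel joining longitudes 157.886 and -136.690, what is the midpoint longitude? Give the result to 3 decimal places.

Signed shortest Δλ from +157.886° to -136.690° is +65.424°.
Midpoint longitude = +157.886° + (+65.424°)/2 = +157.886° + 32.712° = +190.598°.
Normalise into (−180°, 180°]: -169.402°.
(The naïve average (+157.886 + -136.690)/2 = 10.598° is on the wrong side of the globe.)

-169.402°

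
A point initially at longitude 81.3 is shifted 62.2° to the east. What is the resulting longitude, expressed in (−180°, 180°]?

Start at +81.3°; shift +62.2° → +143.5°.
+143.5° already lies in (−180°, 180°].

+143.5°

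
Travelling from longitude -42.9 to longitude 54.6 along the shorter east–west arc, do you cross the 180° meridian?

No

Signed shortest Δλ = ((54.6 − -42.9 + 180) mod 360) − 180 = 97.5°.
Going east by 97.5° from -42.9° reaches +54.6° without touching 180°.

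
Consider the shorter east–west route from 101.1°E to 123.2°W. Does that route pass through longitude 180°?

Naïve |-123.2 − 101.1| = 224.3° > 180°, so the shorter arc goes the other way round — across 180°.
Signed shortest Δλ = ((-123.2 − 101.1 + 180) mod 360) − 180 = 135.7°.
Going east by 135.7° from +101.1° passes through 180° before reaching -123.2°.

Yes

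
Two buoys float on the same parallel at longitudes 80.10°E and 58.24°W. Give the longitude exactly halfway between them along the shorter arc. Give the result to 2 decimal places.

10.93°E

Signed shortest Δλ from +80.10° to -58.24° is -138.34°.
Midpoint longitude = +80.10° + (-138.34°)/2 = +80.10° − 69.17° = +10.93°.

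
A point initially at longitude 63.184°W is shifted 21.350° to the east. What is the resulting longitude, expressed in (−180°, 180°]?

Start at -63.184°; shift +21.350° → -41.834°.
-41.834° already lies in (−180°, 180°].

41.834°W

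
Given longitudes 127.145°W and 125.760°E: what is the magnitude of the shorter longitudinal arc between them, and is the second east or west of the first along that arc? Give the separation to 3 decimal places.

107.095° west

Raw difference: 125.760 − -127.145 = 252.905°.
Normalise into (−180°, 180°]: 252.905° − 360° = -107.095°.
Negative ⇒ the second point lies to the west; separation 107.095°.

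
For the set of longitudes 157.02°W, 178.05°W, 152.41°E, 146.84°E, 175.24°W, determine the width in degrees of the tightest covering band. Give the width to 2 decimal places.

Sort the longitudes: -178.05°, -175.24°, -157.02°, +146.84°, +152.41°.
Eastward gaps between consecutive values (wrapping around): 2.81°, 18.22°, 303.86°, 5.57°, 29.54°.
Largest gap = 303.86° ⇒ minimal covering band is its complement: 360° − 303.86° = 56.14°.
Band runs from +146.84° eastward to -157.02°, crossing the antimeridian.

56.14°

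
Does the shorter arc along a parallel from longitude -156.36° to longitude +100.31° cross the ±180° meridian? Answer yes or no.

Naïve |100.31 − -156.36| = 256.67° > 180°, so the shorter arc goes the other way round — across 180°.
Signed shortest Δλ = ((100.31 − -156.36 + 180) mod 360) − 180 = -103.33°.
Going west by 103.33° from -156.36° passes through 180° before reaching +100.31°.

Yes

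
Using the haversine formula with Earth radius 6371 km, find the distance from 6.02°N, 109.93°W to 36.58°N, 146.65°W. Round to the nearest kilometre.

Δλ = -146.65 − -109.93 = -36.72°.
Δφ = 36.58 − 6.02 = 30.56°.
a = sin²(Δφ/2) + cos φ₁ · cos φ₂ · sin²(Δλ/2) = 0.148685.
c = 2·atan2(√a, √(1−a)) = 0.79171 rad → d = 6371·c ≈ 5043.99 km.

5044 km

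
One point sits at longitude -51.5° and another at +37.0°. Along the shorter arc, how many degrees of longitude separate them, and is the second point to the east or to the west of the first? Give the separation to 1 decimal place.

88.5° east

Raw difference: 37.0 − -51.5 = 88.5°.
Normalise into (−180°, 180°]: 88.5° stays 88.5°.
Positive ⇒ the second point lies to the east; separation 88.5°.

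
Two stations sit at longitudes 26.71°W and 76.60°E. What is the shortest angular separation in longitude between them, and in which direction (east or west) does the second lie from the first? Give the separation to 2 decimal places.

103.31° east

Raw difference: 76.60 − -26.71 = 103.31°.
Normalise into (−180°, 180°]: 103.31° stays 103.31°.
Positive ⇒ the second point lies to the east; separation 103.31°.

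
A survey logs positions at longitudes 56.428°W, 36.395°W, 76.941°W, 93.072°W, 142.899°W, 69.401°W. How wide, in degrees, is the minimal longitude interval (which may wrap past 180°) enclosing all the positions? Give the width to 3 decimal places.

106.504°

Sort the longitudes: -142.899°, -93.072°, -76.941°, -69.401°, -56.428°, -36.395°.
Eastward gaps between consecutive values (wrapping around): 49.827°, 16.131°, 7.540°, 12.973°, 20.033°, 253.496°.
Largest gap = 253.496° ⇒ minimal covering band is its complement: 360° − 253.496° = 106.504°.
Band runs from -142.899° eastward to -36.395°.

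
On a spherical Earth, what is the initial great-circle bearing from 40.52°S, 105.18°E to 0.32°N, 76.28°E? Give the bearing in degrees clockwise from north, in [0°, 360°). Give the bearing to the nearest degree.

Δλ = 76.28 − 105.18 = -28.90°.
θ = atan2( sin Δλ · cos φ₂ , cos φ₁ · sin φ₂ − sin φ₁ · cos φ₂ · cos Δλ )
  = atan2(-0.48327, 0.57304) = -40.143° → normalised to [0°, 360°): 319.857°.

320°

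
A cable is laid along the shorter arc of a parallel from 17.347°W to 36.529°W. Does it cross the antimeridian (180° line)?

No

Signed shortest Δλ = ((-36.529 − -17.347 + 180) mod 360) − 180 = -19.182°.
Going west by 19.182° from -17.347° reaches -36.529° without touching 180°.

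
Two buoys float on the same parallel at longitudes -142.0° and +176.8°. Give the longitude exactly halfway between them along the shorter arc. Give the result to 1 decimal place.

-162.6°

Signed shortest Δλ from -142.0° to +176.8° is -41.2°.
Midpoint longitude = -142.0° + (-41.2°)/2 = -142.0° − 20.6° = -162.6°.
(The naïve average (-142.0 + +176.8)/2 = 17.4° is on the wrong side of the globe.)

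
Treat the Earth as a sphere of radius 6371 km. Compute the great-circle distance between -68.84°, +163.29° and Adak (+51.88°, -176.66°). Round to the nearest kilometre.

Δλ = -176.66 − 163.29 = -339.95°; wrapped into (−180°, 180°]: 20.05°.
Δφ = 51.88 − -68.84 = 120.72°.
a = sin²(Δφ/2) + cos φ₁ · cos φ₂ · sin²(Δλ/2) = 0.762174.
c = 2·atan2(√a, √(1−a)) = 2.12275 rad → d = 6371·c ≈ 13524.01 km.

13524 km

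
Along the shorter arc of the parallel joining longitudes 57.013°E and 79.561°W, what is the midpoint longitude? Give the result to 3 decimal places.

11.274°W

Signed shortest Δλ from +57.013° to -79.561° is -136.574°.
Midpoint longitude = +57.013° + (-136.574°)/2 = +57.013° − 68.287° = -11.274°.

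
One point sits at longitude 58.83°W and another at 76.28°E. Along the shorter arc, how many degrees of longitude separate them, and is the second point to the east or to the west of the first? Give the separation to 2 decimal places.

135.11° east

Raw difference: 76.28 − -58.83 = 135.11°.
Normalise into (−180°, 180°]: 135.11° stays 135.11°.
Positive ⇒ the second point lies to the east; separation 135.11°.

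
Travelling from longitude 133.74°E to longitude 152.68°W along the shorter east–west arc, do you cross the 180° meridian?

Naïve |-152.68 − 133.74| = 286.42° > 180°, so the shorter arc goes the other way round — across 180°.
Signed shortest Δλ = ((-152.68 − 133.74 + 180) mod 360) − 180 = 73.58°.
Going east by 73.58° from +133.74° passes through 180° before reaching -152.68°.

Yes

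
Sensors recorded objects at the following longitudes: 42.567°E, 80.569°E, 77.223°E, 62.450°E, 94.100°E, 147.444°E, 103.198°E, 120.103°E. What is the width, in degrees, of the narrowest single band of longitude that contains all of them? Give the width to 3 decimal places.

Sort the longitudes: +42.567°, +62.450°, +77.223°, +80.569°, +94.100°, +103.198°, +120.103°, +147.444°.
Eastward gaps between consecutive values (wrapping around): 19.883°, 14.773°, 3.346°, 13.531°, 9.098°, 16.905°, 27.341°, 255.123°.
Largest gap = 255.123° ⇒ minimal covering band is its complement: 360° − 255.123° = 104.877°.
Band runs from +42.567° eastward to +147.444°.

104.877°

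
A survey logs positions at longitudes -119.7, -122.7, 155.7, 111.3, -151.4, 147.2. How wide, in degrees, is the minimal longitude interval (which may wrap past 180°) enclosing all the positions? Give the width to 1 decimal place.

129.0°

Sort the longitudes: -151.4°, -122.7°, -119.7°, +111.3°, +147.2°, +155.7°.
Eastward gaps between consecutive values (wrapping around): 28.7°, 3.0°, 231.0°, 35.9°, 8.5°, 52.9°.
Largest gap = 231.0° ⇒ minimal covering band is its complement: 360° − 231.0° = 129.0°.
Band runs from +111.3° eastward to -119.7°, crossing the antimeridian.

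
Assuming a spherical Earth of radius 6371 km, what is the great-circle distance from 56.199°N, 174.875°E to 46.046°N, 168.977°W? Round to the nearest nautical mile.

Δλ = -168.977 − 174.875 = -343.852°; wrapped into (−180°, 180°]: 16.148°.
Δφ = 46.046 − 56.199 = -10.153°.
a = sin²(Δφ/2) + cos φ₁ · cos φ₂ · sin²(Δλ/2) = 0.015447.
c = 2·atan2(√a, √(1−a)) = 0.24921 rad → d = 6371·c ≈ 1587.74 km ≈ 857.31 nmi.

857 nmi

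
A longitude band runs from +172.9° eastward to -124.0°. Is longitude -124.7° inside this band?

Yes

Band width going east from +172.9° to -124.0°: ((-124.0 − 172.9) mod 360) = 63.1°.
Offset of -124.7° east of the west edge: ((-124.7 − 172.9) mod 360) = 62.4°.
62.4° ≤ 63.1° ⇒ inside.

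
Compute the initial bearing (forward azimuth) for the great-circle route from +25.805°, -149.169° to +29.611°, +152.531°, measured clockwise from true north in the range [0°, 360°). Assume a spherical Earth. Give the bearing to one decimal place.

Δλ = 152.531 − -149.169 = 301.700°; wrapped into (−180°, 180°]: -58.300°.
θ = atan2( sin Δλ · cos φ₂ , cos φ₁ · sin φ₂ − sin φ₁ · cos φ₂ · cos Δλ )
  = atan2(-0.73970, 0.24597) = -71.607° → normalised to [0°, 360°): 288.393°.

288.4°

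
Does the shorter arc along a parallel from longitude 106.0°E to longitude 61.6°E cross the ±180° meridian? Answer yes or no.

Signed shortest Δλ = ((61.6 − 106.0 + 180) mod 360) − 180 = -44.4°.
Going west by 44.4° from +106.0° reaches +61.6° without touching 180°.

No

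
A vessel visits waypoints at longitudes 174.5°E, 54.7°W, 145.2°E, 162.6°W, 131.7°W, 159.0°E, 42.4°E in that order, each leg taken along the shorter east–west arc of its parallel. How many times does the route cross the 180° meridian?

4

Leg 1: +174.5° → -54.7°, shortest Δλ = 130.8° (east) — crosses 180°.
Leg 2: -54.7° → +145.2°, shortest Δλ = -160.1° (west) — crosses 180°.
Leg 3: +145.2° → -162.6°, shortest Δλ = 52.2° (east) — crosses 180°.
Leg 4: -162.6° → -131.7°, shortest Δλ = 30.9° (east) — does not cross 180°.
Leg 5: -131.7° → +159.0°, shortest Δλ = -69.3° (west) — crosses 180°.
Leg 6: +159.0° → +42.4°, shortest Δλ = -116.6° (west) — does not cross 180°.
Total crossings: 4.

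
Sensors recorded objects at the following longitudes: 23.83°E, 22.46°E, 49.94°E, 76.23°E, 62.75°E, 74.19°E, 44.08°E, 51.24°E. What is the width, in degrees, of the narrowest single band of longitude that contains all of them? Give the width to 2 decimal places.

Sort the longitudes: +22.46°, +23.83°, +44.08°, +49.94°, +51.24°, +62.75°, +74.19°, +76.23°.
Eastward gaps between consecutive values (wrapping around): 1.37°, 20.25°, 5.86°, 1.30°, 11.51°, 11.44°, 2.04°, 306.23°.
Largest gap = 306.23° ⇒ minimal covering band is its complement: 360° − 306.23° = 53.77°.
Band runs from +22.46° eastward to +76.23°.

53.77°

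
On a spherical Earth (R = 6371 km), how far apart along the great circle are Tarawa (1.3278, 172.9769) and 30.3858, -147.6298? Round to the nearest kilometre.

5259 km

Δλ = -147.6298 − 172.9769 = -320.6067°; wrapped into (−180°, 180°]: 39.3933°.
Δφ = 30.3858 − 1.3278 = 29.0580°.
a = sin²(Δφ/2) + cos φ₁ · cos φ₂ · sin²(Δλ/2) = 0.160902.
c = 2·atan2(√a, √(1−a)) = 0.82549 rad → d = 6371·c ≈ 5259.20 km.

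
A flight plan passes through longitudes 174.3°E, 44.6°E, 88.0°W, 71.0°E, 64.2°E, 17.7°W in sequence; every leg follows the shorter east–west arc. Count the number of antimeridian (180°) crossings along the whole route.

Leg 1: +174.3° → +44.6°, shortest Δλ = -129.7° (west) — does not cross 180°.
Leg 2: +44.6° → -88.0°, shortest Δλ = -132.6° (west) — does not cross 180°.
Leg 3: -88.0° → +71.0°, shortest Δλ = 159.0° (east) — does not cross 180°.
Leg 4: +71.0° → +64.2°, shortest Δλ = -6.8° (west) — does not cross 180°.
Leg 5: +64.2° → -17.7°, shortest Δλ = -81.9° (west) — does not cross 180°.
Total crossings: 0.

0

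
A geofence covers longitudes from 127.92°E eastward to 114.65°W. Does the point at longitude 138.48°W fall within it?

Band width going east from +127.92° to -114.65°: ((-114.65 − 127.92) mod 360) = 117.43°.
Offset of -138.48° east of the west edge: ((-138.48 − 127.92) mod 360) = 93.60°.
93.60° ≤ 117.43° ⇒ inside.

Yes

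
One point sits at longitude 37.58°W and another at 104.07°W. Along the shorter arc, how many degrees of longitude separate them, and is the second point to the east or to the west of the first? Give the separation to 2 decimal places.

Raw difference: -104.07 − -37.58 = -66.49°.
Normalise into (−180°, 180°]: -66.49° stays -66.49°.
Negative ⇒ the second point lies to the west; separation 66.49°.

66.49° west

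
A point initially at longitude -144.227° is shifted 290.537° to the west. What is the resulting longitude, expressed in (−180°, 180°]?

-74.764°

Start at -144.227°; shift −290.537° → -434.764°.
-434.764° lies outside (−180°, 180°]; add 360° → -74.764°.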